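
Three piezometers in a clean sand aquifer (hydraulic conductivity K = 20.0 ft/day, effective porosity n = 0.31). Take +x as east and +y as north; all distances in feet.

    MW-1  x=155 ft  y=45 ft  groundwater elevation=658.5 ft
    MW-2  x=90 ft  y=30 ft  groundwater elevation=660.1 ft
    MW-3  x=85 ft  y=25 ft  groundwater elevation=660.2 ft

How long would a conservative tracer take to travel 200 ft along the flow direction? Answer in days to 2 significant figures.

120 days

With h = a·x + b·y + c and MW-1 as origin, the differences give:
  (-65)·a + (-15)·b = +1.6
  (-70)·a + (-20)·b = +1.7
Eliminate b (×(-20) and ×(-15), subtract): 250·a = -6.50 → a = ∂h/∂x = -0.02600
Back-substitute: b = ∂h/∂y = +0.006000.
|∇h| = √(-0.02600² + 0.006000²) = 0.02668
Seepage velocity v = K·i/n = 20.0 × 0.02668 / 0.31 = 1.721 ft/day.
t = 200 / 1.721 = 116.2 days.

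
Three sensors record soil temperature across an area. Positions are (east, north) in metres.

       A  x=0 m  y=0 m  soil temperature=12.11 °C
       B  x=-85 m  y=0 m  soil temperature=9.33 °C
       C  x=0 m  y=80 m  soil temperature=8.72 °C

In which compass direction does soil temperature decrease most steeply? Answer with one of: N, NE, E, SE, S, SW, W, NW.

NW

∂T/∂x = (9.33 − 12.11) / (-85 − 0) = +0.03271
∂T/∂y = (8.72 − 12.11) / (80 − 0) = -0.04237
Steepest decrease is along −∇f = (-0.03271 E, +0.04237 N) → northwest.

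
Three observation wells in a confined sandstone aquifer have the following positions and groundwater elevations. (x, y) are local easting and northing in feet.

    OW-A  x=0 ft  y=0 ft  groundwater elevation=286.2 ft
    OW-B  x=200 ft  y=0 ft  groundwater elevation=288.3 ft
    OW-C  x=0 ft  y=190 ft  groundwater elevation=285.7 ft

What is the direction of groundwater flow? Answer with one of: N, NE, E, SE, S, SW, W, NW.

W

∂h/∂x = (288.3 − 286.2) / (200 − 0) = +0.01050
∂h/∂y = (285.7 − 286.2) / (190 − 0) = -0.002632
Flow = −∇h = (-0.01050 east, +0.002632 north), which points west.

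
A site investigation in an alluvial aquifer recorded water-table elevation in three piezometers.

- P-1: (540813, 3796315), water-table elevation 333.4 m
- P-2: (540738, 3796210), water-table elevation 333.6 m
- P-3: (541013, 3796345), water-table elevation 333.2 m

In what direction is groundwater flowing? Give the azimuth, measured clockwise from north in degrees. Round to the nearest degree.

031°

Three-point gradient (reference P-1): Δ to P-2 = (-75, -105, +0.2), Δ to P-3 = (200, 30, -0.2).
∂h/∂x = -0.0008000, ∂h/∂y = -0.001333 (det = 18750).
Flow direction (−∇h) has components (+0.0008000 E, +0.001333 N).
Azimuth = atan2(E, N) = atan2(+0.0008000, +0.001333) = 31.0° ≈ 031°.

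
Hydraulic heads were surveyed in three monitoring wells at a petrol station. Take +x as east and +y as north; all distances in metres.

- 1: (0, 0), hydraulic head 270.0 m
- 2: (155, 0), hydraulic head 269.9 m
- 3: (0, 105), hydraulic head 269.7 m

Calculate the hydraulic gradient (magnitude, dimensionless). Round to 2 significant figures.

∂h/∂x = (269.9 − 270.0) / (155 − 0) = -0.0006452
∂h/∂y = (269.7 − 270.0) / (105 − 0) = -0.002857
|∇h| = √(-0.0006452² + -0.002857²) = 0.002929

0.0029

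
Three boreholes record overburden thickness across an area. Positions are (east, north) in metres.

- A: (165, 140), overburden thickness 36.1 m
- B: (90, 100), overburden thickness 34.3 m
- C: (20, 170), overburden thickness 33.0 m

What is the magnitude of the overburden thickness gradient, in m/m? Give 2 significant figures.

Taking A as reference: B−A = (-75, -40, -1.8); C−A = (-145, 30, -3.1).
Solve a·Δx + b·Δy = Δd: det = (-75)·30 − (-145)·(-40) = -8050.
∂d/∂x = [(-1.8)·30 − (-3.1)·(-40)] / -8050 = +0.02211
∂d/∂y = [(-75)·(-3.1) − (-145)·(-1.8)] / -8050 = +0.003540
|∇f| = √(0.02211² + 0.003540²) = 0.02239 m/m

0.022 m/m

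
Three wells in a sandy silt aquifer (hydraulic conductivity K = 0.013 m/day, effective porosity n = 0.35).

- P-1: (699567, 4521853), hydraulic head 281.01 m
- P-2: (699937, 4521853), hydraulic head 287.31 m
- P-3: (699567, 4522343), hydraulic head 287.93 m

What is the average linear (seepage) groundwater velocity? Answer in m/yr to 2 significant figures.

0.30 m/yr

∂h/∂x = (287.31 − 281.01) / (699937 − 699567) = +0.01703
∂h/∂y = (287.93 − 281.01) / (4522343 − 4521853) = +0.01412
|∇h| = √(0.01703² + 0.01412²) = 0.02212
Seepage velocity v = K·i/n = 0.013 × 0.02212 / 0.35 = 0.0008216 m/day = 0.3001 m/yr.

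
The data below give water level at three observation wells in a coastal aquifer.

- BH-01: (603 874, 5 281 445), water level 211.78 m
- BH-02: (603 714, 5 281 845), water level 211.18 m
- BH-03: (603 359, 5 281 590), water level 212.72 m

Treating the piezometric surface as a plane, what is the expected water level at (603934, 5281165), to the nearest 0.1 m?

212.3 m

Taking BH-01 as reference: BH-02−BH-01 = (-160, 400, -0.60); BH-03−BH-01 = (-515, 145, +0.94).
Determinant of the coordinate differences = (-160)·145 − (-515)·400 = 182800.
∂h/∂x = [(-0.60)·145 − (+0.94)·400] / 182800 = -0.002533
∂h/∂y = [(-160)·(+0.94) − (-515)·(-0.60)] / 182800 = -0.002513
h(603934, 5281165) = 211.78 + (-0.002533)·(60) + (-0.002513)·(-280) = 211.78 -0.152 +0.704 = 212.332 m.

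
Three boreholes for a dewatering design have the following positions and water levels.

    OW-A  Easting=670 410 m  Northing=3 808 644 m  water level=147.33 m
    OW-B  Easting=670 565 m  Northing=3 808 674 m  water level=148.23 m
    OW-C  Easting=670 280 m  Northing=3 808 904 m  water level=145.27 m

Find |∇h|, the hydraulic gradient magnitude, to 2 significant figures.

Differences from OW-A: to OW-B (Δx, Δy, Δh) = (155, 30, +0.90); to OW-C = (-130, 260, -2.06).
Solve a·Δx + b·Δy = Δh: det = 155·260 − (-130)·30 = 44200.
∂h/∂x = [(+0.90)·260 − (-2.06)·30] / 44200 = +0.006692
∂h/∂y = [155·(-2.06) − (-130)·(+0.90)] / 44200 = -0.004577
|∇h| = √(0.006692² + -0.004577²) = 0.008108

0.0081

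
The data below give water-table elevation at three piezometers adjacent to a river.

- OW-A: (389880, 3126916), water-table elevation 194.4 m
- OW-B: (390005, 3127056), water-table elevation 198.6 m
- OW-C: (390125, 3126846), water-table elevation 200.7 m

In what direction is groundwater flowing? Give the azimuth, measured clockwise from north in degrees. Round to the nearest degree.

258°

Taking OW-A as reference: OW-B−OW-A = (125, 140, +4.2); OW-C−OW-A = (245, -70, +6.3).
Determinant of the coordinate differences = 125·(-70) − 245·140 = -43050.
∂h/∂x = [(+4.2)·(-70) − (+6.3)·140] / -43050 = +0.02732
∂h/∂y = [125·(+6.3) − 245·(+4.2)] / -43050 = +0.005610
Flow direction (−∇h) has components (-0.02732 E, -0.005610 N).
Azimuth = atan2(E, N) = atan2(-0.02732, -0.005610) = 258.4° ≈ 258°.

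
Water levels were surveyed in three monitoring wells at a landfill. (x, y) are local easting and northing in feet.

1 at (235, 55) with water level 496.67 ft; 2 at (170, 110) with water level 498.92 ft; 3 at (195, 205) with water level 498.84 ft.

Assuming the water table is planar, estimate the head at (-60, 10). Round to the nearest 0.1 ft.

504.9 ft

With h = a·x + b·y + c and 1 as origin, the differences give:
  (-65)·a + 55·b = +2.25
  (-40)·a + 150·b = +2.17
Eliminate b (×150 and ×55, subtract): -7550·a = 218.150 → a = ∂h/∂x = -0.02889
Back-substitute: b = ∂h/∂y = +0.006762.
h(-60, 10) = 496.67 + (-0.02889)·(-295) + (+0.006762)·(-45) = 496.67 +8.524 -0.304 = 504.889 ft.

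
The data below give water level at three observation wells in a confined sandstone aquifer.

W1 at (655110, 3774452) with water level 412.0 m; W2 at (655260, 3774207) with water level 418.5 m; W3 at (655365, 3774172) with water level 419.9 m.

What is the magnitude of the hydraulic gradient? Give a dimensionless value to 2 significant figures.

0.024

With h = a·x + b·y + c and W1 as origin, the differences give:
  150·a + (-245)·b = +6.5
  255·a + (-280)·b = +7.9
Eliminate b (×(-280) and ×(-245), subtract): 20475·a = 115.50 → a = ∂h/∂x = +0.005641
Back-substitute: b = ∂h/∂y = -0.02308.
|∇h| = √(0.005641² + -0.02308²) = 0.02376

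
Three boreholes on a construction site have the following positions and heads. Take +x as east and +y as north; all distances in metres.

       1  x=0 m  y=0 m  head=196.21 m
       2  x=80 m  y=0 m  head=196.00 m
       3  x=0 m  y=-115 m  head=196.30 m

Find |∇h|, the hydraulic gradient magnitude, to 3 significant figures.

0.00274

∂h/∂x = (196.00 − 196.21) / (80 − 0) = -0.002625
∂h/∂y = (196.30 − 196.21) / (-115 − 0) = -0.0007826
|∇h| = √(-0.002625² + -0.0007826²) = 0.002739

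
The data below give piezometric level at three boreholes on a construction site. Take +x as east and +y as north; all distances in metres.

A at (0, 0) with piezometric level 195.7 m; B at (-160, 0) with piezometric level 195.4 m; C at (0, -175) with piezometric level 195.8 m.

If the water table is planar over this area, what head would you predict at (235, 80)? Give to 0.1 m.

∂h/∂x = (195.4 − 195.7) / (-160 − 0) = +0.001875
∂h/∂y = (195.8 − 195.7) / (-175 − 0) = -0.0005714
h(235, 80) = 195.7 + (+0.001875)·(235) + (-0.0005714)·(80) = 195.7 +0.441 -0.046 = 196.095 m.

196.1 m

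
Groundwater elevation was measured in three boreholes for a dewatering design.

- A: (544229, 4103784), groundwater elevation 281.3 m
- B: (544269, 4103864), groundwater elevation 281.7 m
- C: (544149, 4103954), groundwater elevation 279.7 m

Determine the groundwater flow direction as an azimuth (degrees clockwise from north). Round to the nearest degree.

Differences from A: to B (Δx, Δy, Δh) = (40, 80, +0.4); to C = (-80, 170, -1.6).
Determinant of the coordinate differences = 40·170 − (-80)·80 = 13200.
∂h/∂x = [(+0.4)·170 − (-1.6)·80] / 13200 = +0.01485
∂h/∂y = [40·(-1.6) − (-80)·(+0.4)] / 13200 = -0.002424
Flow direction (−∇h) has components (-0.01485 E, +0.002424 N).
Azimuth = atan2(E, N) = atan2(-0.01485, +0.002424) = 279.3° ≈ 279°.

279°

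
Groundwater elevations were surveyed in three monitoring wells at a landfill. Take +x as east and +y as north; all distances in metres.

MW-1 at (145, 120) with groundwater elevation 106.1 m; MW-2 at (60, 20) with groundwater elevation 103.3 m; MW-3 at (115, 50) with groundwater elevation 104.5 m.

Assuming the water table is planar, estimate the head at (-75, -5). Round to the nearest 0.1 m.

With h = a·x + b·y + c and MW-1 as origin, the differences give:
  (-85)·a + (-100)·b = -2.8
  (-30)·a + (-70)·b = -1.6
Eliminate b (×(-70) and ×(-100), subtract): 2950·a = 36.00 → a = ∂h/∂x = +0.01220
Back-substitute: b = ∂h/∂y = +0.01763.
h(-75, -5) = 106.1 + (+0.01220)·(-220) + (+0.01763)·(-125) = 106.1 -2.685 -2.203 = 101.212 m.

101.2 m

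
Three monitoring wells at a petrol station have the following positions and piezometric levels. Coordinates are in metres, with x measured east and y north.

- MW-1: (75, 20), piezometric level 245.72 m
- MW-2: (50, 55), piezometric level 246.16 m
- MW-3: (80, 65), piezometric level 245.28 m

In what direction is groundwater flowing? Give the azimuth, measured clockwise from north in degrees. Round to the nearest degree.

Differences from MW-1: to MW-2 (Δx, Δy, Δh) = (-25, 35, +0.44); to MW-3 = (5, 45, -0.44).
Solve a·Δx + b·Δy = Δh: det = (-25)·45 − 5·35 = -1300.
∂h/∂x = [(+0.44)·45 − (-0.44)·35] / -1300 = -0.02708
∂h/∂y = [(-25)·(-0.44) − 5·(+0.44)] / -1300 = -0.006769
Flow direction (−∇h) has components (+0.02708 E, +0.006769 N).
Azimuth = atan2(E, N) = atan2(+0.02708, +0.006769) = 76.0° ≈ 076°.

076°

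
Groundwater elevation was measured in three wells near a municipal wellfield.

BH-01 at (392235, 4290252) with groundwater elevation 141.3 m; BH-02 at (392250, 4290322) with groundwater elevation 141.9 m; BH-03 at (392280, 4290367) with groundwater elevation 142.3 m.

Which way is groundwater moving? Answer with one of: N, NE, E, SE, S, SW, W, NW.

S

Three-point gradient (reference BH-01): Δ to BH-02 = (15, 70, +0.6), Δ to BH-03 = (45, 115, +1.0).
∂h/∂x = +0.0007018, ∂h/∂y = +0.008421 (det = -1425).
Flow = −∇h = (-0.0007018 east, -0.008421 north), which points south.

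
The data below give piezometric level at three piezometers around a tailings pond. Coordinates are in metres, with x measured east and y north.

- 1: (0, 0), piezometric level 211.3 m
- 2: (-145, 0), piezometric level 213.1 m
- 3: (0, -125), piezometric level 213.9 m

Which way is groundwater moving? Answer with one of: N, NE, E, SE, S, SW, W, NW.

NE

∂h/∂x = (213.1 − 211.3) / (-145 − 0) = -0.01241
∂h/∂y = (213.9 − 211.3) / (-125 − 0) = -0.02080
Flow = −∇h = (+0.01241 east, +0.02080 north), which points northeast.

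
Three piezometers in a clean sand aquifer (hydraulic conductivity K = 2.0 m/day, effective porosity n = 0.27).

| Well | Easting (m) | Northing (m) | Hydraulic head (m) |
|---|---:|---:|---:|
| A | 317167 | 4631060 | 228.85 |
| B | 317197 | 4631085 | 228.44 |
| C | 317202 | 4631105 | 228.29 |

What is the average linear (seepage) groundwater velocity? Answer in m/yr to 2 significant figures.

29 m/yr

Three-point gradient (reference A): Δ to B = (30, 25, -0.41), Δ to C = (35, 45, -0.56).
∂h/∂x = -0.009368, ∂h/∂y = -0.005158 (det = 475).
|∇h| = √(-0.009368² + -0.005158²) = 0.01069
Seepage velocity v = K·i/n = 2.0 × 0.01069 / 0.27 = 0.07919 m/day = 28.92 m/yr.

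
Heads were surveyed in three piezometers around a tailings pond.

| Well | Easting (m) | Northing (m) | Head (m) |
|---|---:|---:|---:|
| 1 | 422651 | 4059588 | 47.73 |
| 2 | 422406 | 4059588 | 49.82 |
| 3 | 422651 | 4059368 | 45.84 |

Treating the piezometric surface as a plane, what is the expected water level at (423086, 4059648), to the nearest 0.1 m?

44.5 m

∂h/∂x = (49.82 − 47.73) / (422406 − 422651) = -0.008531
∂h/∂y = (45.84 − 47.73) / (4059368 − 4059588) = +0.008591
h(423086, 4059648) = 47.73 + (-0.008531)·(435) + (+0.008591)·(60) = 47.73 -3.711 +0.515 = 44.535 m.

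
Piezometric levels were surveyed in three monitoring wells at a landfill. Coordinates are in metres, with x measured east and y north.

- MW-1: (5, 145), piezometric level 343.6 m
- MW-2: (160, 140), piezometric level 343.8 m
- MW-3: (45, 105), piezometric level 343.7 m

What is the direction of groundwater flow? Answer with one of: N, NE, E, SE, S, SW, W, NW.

NW

Differences from MW-1: to MW-2 (Δx, Δy, Δh) = (155, -5, +0.2); to MW-3 = (40, -40, +0.1).
Determinant of the coordinate differences = 155·(-40) − 40·(-5) = -6000.
∂h/∂x = [(+0.2)·(-40) − (+0.1)·(-5)] / -6000 = +0.001250
∂h/∂y = [155·(+0.1) − 40·(+0.2)] / -6000 = -0.001250
Flow = −∇h = (-0.001250 east, +0.001250 north), which points northwest.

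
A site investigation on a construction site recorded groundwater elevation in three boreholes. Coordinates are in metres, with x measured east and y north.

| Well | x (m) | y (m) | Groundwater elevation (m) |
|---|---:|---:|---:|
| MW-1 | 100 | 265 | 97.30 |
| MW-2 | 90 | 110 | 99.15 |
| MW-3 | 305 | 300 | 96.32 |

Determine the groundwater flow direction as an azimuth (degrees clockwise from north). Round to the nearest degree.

Taking MW-1 as reference: MW-2−MW-1 = (-10, -155, +1.85); MW-3−MW-1 = (205, 35, -0.98).
Determinant of the coordinate differences = (-10)·35 − 205·(-155) = 31425.
∂h/∂x = [(+1.85)·35 − (-0.98)·(-155)] / 31425 = -0.002773
∂h/∂y = [(-10)·(-0.98) − 205·(+1.85)] / 31425 = -0.01176
Flow direction (−∇h) has components (+0.002773 E, +0.01176 N).
Azimuth = atan2(E, N) = atan2(+0.002773, +0.01176) = 13.3° ≈ 013°.

013°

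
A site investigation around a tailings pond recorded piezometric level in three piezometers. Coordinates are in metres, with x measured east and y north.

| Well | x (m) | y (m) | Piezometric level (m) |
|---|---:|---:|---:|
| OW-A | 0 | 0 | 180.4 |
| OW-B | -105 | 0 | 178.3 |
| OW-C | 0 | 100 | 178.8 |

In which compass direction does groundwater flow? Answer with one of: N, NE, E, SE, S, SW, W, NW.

NW

∂h/∂x = (178.3 − 180.4) / (-105 − 0) = +0.02000
∂h/∂y = (178.8 − 180.4) / (100 − 0) = -0.01600
Flow = −∇h = (-0.02000 east, +0.01600 north), which points northwest.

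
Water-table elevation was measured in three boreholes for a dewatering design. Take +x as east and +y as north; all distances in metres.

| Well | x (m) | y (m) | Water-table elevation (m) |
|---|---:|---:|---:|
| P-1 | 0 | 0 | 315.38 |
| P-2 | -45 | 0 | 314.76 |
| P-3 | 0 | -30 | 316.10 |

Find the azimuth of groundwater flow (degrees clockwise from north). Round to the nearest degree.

330°

∂h/∂x = (314.76 − 315.38) / (-45 − 0) = +0.01378
∂h/∂y = (316.10 − 315.38) / (-30 − 0) = -0.02400
Flow direction (−∇h) has components (-0.01378 E, +0.02400 N).
Azimuth = atan2(E, N) = atan2(-0.01378, +0.02400) = 330.1° ≈ 330°.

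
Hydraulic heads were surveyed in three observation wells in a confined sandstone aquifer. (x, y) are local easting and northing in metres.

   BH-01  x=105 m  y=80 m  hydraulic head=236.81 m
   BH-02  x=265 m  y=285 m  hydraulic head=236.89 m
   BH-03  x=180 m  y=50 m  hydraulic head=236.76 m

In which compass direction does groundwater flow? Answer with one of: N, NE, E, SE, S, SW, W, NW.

SE

Three-point gradient (reference BH-01): Δ to BH-02 = (160, 205, +0.08), Δ to BH-03 = (75, -30, -0.05).
∂h/∂x = -0.0003891, ∂h/∂y = +0.0006939 (det = -20175).
Flow = −∇h = (+0.0003891 east, -0.0006939 north), which points southeast.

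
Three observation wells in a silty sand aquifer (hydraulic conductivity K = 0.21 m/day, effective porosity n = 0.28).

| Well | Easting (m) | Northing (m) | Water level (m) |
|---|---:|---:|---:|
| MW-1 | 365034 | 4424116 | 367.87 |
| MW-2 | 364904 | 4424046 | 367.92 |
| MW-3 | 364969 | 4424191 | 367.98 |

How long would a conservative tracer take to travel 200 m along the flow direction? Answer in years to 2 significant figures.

660 years

Taking MW-1 as reference: MW-2−MW-1 = (-130, -70, +0.05); MW-3−MW-1 = (-65, 75, +0.11).
Determinant of the coordinate differences = (-130)·75 − (-65)·(-70) = -14300.
∂h/∂x = [(+0.05)·75 − (+0.11)·(-70)] / -14300 = -0.0008007
∂h/∂y = [(-130)·(+0.11) − (-65)·(+0.05)] / -14300 = +0.0007727
|∇h| = √(-0.0008007² + 0.0007727²) = 0.001113
Seepage velocity v = K·i/n = 0.21 × 0.001113 / 0.28 = 0.0008347 m/day.
t = 200 / 0.0008347 = 2.396e+05 days = 656 years.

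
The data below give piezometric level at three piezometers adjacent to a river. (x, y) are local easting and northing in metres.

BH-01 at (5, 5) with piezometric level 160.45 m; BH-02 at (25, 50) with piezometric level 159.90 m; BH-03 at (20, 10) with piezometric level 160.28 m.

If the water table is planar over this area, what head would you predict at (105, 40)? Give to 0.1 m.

Differences from BH-01: to BH-02 (Δx, Δy, Δh) = (20, 45, -0.55); to BH-03 = (15, 5, -0.17).
Determinant of the coordinate differences = 20·5 − 15·45 = -575.
∂h/∂x = [(-0.55)·5 − (-0.17)·45] / -575 = -0.008522
∂h/∂y = [20·(-0.17) − 15·(-0.55)] / -575 = -0.008435
h(105, 40) = 160.45 + (-0.008522)·(100) + (-0.008435)·(35) = 160.45 -0.852 -0.295 = 159.303 m.

159.3 m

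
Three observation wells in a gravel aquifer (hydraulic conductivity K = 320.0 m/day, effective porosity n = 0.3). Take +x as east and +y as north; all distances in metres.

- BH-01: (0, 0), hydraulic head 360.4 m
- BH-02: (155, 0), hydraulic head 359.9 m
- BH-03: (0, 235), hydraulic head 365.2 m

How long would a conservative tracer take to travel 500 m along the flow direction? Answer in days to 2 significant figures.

23 days

∂h/∂x = (359.9 − 360.4) / (155 − 0) = -0.003226
∂h/∂y = (365.2 − 360.4) / (235 − 0) = +0.02043
|∇h| = √(-0.003226² + 0.02043²) = 0.02068
Seepage velocity v = K·i/n = 320.0 × 0.02068 / 0.3 = 22.06 m/day.
t = 500 / 22.06 = 22.67 days.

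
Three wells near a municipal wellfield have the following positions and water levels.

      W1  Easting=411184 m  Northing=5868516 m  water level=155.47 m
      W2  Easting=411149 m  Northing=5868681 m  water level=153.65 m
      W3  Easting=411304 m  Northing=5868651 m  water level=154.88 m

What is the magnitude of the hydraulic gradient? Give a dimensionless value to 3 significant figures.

0.0115

With h = a·x + b·y + c and W1 as origin, the differences give:
  (-35)·a + 165·b = -1.82
  120·a + 135·b = -0.59
Eliminate b (×135 and ×165, subtract): -24525·a = -148.350 → a = ∂h/∂x = +0.006049
Back-substitute: b = ∂h/∂y = -0.009747.
|∇h| = √(0.006049² + -0.009747²) = 0.01147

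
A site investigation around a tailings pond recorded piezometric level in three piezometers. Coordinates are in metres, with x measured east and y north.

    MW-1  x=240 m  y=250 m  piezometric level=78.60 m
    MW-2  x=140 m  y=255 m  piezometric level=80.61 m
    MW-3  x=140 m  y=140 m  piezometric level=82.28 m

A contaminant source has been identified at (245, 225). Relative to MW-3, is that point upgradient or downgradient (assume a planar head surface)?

downgradient

With h = a·x + b·y + c and MW-1 as origin, the differences give:
  (-100)·a + 5·b = +2.01
  (-100)·a + (-110)·b = +3.68
Eliminate b (×(-110) and ×5, subtract): 11500·a = -239.500 → a = ∂h/∂x = -0.02083
Back-substitute: b = ∂h/∂y = -0.01452.
Head at (245, 225) = 78.60 + (-0.02083)·(5) + (-0.01452)·(-25) = 78.86 m.
That is lower than the 82.28 m at MW-3, so the point is downgradient.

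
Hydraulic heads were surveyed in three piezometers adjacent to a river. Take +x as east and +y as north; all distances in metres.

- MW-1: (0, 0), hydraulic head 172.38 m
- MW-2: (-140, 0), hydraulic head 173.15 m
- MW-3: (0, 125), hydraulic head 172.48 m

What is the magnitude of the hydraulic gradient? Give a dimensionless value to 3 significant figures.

∂h/∂x = (173.15 − 172.38) / (-140 − 0) = -0.005500
∂h/∂y = (172.48 − 172.38) / (125 − 0) = +0.0008000
|∇h| = √(-0.005500² + 0.0008000²) = 0.005558

0.00556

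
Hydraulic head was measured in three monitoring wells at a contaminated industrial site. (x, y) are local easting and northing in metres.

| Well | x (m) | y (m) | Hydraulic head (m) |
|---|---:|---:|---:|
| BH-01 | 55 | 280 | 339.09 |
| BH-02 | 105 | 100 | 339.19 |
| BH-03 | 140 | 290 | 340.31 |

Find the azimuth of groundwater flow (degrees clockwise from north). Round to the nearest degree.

257°

Taking BH-01 as reference: BH-02−BH-01 = (50, -180, +0.10); BH-03−BH-01 = (85, 10, +1.22).
Solve a·Δx + b·Δy = Δh: det = 50·10 − 85·(-180) = 15800.
∂h/∂x = [(+0.10)·10 − (+1.22)·(-180)] / 15800 = +0.01396
∂h/∂y = [50·(+1.22) − 85·(+0.10)] / 15800 = +0.003323
Flow direction (−∇h) has components (-0.01396 E, -0.003323 N).
Azimuth = atan2(E, N) = atan2(-0.01396, -0.003323) = 256.6° ≈ 257°.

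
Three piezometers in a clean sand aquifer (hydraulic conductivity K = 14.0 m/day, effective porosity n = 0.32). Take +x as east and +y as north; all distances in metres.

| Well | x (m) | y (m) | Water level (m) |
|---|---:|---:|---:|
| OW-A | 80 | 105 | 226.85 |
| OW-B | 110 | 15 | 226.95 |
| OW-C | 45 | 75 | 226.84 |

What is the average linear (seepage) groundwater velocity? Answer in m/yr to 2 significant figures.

Differences from OW-A: to OW-B (Δx, Δy, Δh) = (30, -90, +0.10); to OW-C = (-35, -30, -0.01).
Solve a·Δx + b·Δy = Δh: det = 30·(-30) − (-35)·(-90) = -4050.
∂h/∂x = [(+0.10)·(-30) − (-0.01)·(-90)] / -4050 = +0.0009630
∂h/∂y = [30·(-0.01) − (-35)·(+0.10)] / -4050 = -0.0007901
|∇h| = √(0.0009630² + -0.0007901²) = 0.001246
Seepage velocity v = K·i/n = 14.0 × 0.001246 / 0.32 = 0.05451 m/day = 19.91 m/yr.

20 m/yr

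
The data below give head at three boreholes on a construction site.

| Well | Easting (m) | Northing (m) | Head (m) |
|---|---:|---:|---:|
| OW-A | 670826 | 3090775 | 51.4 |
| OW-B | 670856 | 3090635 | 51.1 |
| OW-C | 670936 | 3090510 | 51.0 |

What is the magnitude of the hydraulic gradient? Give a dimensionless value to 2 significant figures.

0.0042

With h = a·x + b·y + c and OW-A as origin, the differences give:
  30·a + (-140)·b = -0.3
  110·a + (-265)·b = -0.4
Eliminate b (×(-265) and ×(-140), subtract): 7450·a = 23.50 → a = ∂h/∂x = +0.003154
Back-substitute: b = ∂h/∂y = +0.002819.
|∇h| = √(0.003154² + 0.002819²) = 0.00423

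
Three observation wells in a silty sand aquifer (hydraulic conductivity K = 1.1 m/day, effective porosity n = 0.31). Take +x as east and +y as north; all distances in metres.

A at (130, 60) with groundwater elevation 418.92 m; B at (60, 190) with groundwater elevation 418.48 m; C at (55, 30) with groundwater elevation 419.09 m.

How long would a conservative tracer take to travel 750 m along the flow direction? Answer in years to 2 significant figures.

150 years

Three-point gradient (reference A): Δ to B = (-70, 130, -0.44), Δ to C = (-75, -30, +0.17).
∂h/∂x = -0.0007511, ∂h/∂y = -0.003789 (det = 11850).
|∇h| = √(-0.0007511² + -0.003789²) = 0.003863
Seepage velocity v = K·i/n = 1.1 × 0.003863 / 0.31 = 0.01371 m/day.
t = 750 / 0.01371 = 5.47e+04 days = 150 years.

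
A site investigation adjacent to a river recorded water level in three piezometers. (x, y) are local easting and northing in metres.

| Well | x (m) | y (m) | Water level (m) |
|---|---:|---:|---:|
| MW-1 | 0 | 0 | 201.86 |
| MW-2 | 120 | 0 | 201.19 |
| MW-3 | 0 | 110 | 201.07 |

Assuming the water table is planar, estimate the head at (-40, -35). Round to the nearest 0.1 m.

∂h/∂x = (201.19 − 201.86) / (120 − 0) = -0.005583
∂h/∂y = (201.07 − 201.86) / (110 − 0) = -0.007182
h(-40, -35) = 201.86 + (-0.005583)·(-40) + (-0.007182)·(-35) = 201.86 +0.223 +0.251 = 202.335 m.

202.3 m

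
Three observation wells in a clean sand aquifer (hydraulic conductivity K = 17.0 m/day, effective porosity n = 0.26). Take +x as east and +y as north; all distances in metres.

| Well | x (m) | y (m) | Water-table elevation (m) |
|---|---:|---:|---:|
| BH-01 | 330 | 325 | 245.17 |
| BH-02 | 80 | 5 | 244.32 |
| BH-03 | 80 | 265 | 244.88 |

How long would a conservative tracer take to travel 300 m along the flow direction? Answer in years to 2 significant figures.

With h = a·x + b·y + c and BH-01 as origin, the differences give:
  (-250)·a + (-320)·b = -0.85
  (-250)·a + (-60)·b = -0.29
Eliminate b (×(-60) and ×(-320), subtract): -65000·a = -41.800 → a = ∂h/∂x = +0.0006431
Back-substitute: b = ∂h/∂y = +0.002154.
|∇h| = √(0.0006431² + 0.002154²) = 0.002248
Seepage velocity v = K·i/n = 17.0 × 0.002248 / 0.26 = 0.147 m/day.
t = 300 / 0.147 = 2041 days = 5.59 years.

5.6 years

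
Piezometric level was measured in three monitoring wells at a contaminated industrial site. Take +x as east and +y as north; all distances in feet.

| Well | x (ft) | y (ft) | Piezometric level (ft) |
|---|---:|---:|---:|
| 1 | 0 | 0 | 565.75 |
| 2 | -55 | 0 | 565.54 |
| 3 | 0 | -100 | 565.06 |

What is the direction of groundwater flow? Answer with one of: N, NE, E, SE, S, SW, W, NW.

SW

∂h/∂x = (565.54 − 565.75) / (-55 − 0) = +0.003818
∂h/∂y = (565.06 − 565.75) / (-100 − 0) = +0.006900
Flow = −∇h = (-0.003818 east, -0.006900 north), which points southwest.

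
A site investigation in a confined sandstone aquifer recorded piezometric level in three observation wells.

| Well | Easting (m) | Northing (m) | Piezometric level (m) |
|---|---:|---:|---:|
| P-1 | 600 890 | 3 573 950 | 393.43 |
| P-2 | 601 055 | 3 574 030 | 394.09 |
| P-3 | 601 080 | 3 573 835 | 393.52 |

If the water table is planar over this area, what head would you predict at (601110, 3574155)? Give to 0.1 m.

394.6 m

With h = a·x + b·y + c and P-1 as origin, the differences give:
  165·a + 80·b = +0.66
  190·a + (-115)·b = +0.09
Eliminate b (×(-115) and ×80, subtract): -34175·a = -83.100 → a = ∂h/∂x = +0.002432
Back-substitute: b = ∂h/∂y = +0.003235.
h(601110, 3574155) = 393.43 + (+0.002432)·(220) + (+0.003235)·(205) = 393.43 +0.535 +0.663 = 394.628 m.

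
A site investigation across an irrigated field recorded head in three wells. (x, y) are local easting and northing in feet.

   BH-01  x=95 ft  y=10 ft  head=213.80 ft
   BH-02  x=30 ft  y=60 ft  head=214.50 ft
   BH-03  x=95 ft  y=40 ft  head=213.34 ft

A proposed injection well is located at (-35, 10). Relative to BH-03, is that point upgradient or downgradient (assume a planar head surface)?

Taking BH-01 as reference: BH-02−BH-01 = (-65, 50, +0.70); BH-03−BH-01 = (0, 30, -0.46).
Solve a·Δx + b·Δy = Δh: det = (-65)·30 − 0·50 = -1950.
∂h/∂x = [(+0.70)·30 − (-0.46)·50] / -1950 = -0.02256
∂h/∂y = [(-65)·(-0.46) − 0·(+0.70)] / -1950 = -0.01533
Head at (-35, 10) = 213.80 + (-0.02256)·(-130) + (-0.01533)·(0) = 216.73 ft.
That is higher than the 213.34 ft at BH-03, so the point is upgradient.

upgradient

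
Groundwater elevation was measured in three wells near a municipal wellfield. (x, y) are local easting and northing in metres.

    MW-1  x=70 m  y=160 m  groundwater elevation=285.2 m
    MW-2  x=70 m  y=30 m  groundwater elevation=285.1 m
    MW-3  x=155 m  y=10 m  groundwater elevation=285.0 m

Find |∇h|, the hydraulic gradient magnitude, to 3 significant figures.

Taking MW-1 as reference: MW-2−MW-1 = (0, -130, -0.1); MW-3−MW-1 = (85, -150, -0.2).
Solve a·Δx + b·Δy = Δh: det = 0·(-150) − 85·(-130) = 11050.
∂h/∂x = [(-0.1)·(-150) − (-0.2)·(-130)] / 11050 = -0.0009955
∂h/∂y = [0·(-0.2) − 85·(-0.1)] / 11050 = +0.0007692
|∇h| = √(-0.0009955² + 0.0007692²) = 0.001258

0.00126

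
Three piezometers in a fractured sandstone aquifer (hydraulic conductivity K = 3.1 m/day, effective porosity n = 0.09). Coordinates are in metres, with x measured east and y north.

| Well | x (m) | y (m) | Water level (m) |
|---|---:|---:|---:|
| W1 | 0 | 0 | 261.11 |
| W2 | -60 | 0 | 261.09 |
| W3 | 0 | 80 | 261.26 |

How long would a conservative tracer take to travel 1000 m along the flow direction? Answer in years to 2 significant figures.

∂h/∂x = (261.09 − 261.11) / (-60 − 0) = +0.0003333
∂h/∂y = (261.26 − 261.11) / (80 − 0) = +0.001875
|∇h| = √(0.0003333² + 0.001875²) = 0.001904
Seepage velocity v = K·i/n = 3.1 × 0.001904 / 0.09 = 0.06558 m/day.
t = 1000 / 0.06558 = 1.525e+04 days = 41.8 years.

42 years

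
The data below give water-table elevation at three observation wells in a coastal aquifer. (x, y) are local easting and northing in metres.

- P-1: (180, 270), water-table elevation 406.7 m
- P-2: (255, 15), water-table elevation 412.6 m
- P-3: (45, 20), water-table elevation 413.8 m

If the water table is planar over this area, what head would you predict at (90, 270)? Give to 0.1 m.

Taking P-1 as reference: P-2−P-1 = (75, -255, +5.9); P-3−P-1 = (-135, -250, +7.1).
Determinant of the coordinate differences = 75·(-250) − (-135)·(-255) = -53175.
∂h/∂x = [(+5.9)·(-250) − (+7.1)·(-255)] / -53175 = -0.006309
∂h/∂y = [75·(+7.1) − (-135)·(+5.9)] / -53175 = -0.02499
h(90, 270) = 406.7 + (-0.006309)·(-90) + (-0.02499)·(0) = 406.7 +0.568 -0.000 = 407.268 m.

407.3 m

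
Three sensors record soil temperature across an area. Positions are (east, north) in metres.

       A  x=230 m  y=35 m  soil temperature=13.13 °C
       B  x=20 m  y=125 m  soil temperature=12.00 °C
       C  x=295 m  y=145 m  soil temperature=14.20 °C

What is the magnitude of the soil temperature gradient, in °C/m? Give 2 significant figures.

0.0092 °C/m

With T = a·x + b·y + c and A as origin, the differences give:
  (-210)·a + 90·b = -1.13
  65·a + 110·b = +1.07
Eliminate b (×110 and ×90, subtract): -28950·a = -220.600 → a = ∂T/∂x = +0.007620
Back-substitute: b = ∂T/∂y = +0.005225.
|∇f| = √(0.007620² + 0.005225²) = 0.009239 °C/m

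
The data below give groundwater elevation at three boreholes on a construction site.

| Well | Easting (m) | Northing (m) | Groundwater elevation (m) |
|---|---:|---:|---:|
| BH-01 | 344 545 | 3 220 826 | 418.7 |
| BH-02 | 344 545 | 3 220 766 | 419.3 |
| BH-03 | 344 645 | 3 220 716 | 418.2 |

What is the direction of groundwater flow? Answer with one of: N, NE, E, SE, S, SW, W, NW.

NE

With h = a·x + b·y + c and BH-01 as origin, the differences give:
  0·a + (-60)·b = +0.6
  100·a + (-110)·b = -0.5
Eliminate b (×(-110) and ×(-60), subtract): 6000·a = -96.00 → a = ∂h/∂x = -0.01600
Back-substitute: b = ∂h/∂y = -0.01000.
Flow = −∇h = (+0.01600 east, +0.01000 north), which points northeast.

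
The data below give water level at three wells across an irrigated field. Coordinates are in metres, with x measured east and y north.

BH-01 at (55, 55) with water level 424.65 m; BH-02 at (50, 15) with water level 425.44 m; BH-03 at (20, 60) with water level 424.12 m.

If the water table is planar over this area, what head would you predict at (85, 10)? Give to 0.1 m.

426.0 m

With h = a·x + b·y + c and BH-01 as origin, the differences give:
  (-5)·a + (-40)·b = +0.79
  (-35)·a + 5·b = -0.53
Eliminate b (×5 and ×(-40), subtract): -1425·a = -17.250 → a = ∂h/∂x = +0.01211
Back-substitute: b = ∂h/∂y = -0.02126.
h(85, 10) = 424.65 + (+0.01211)·(30) + (-0.02126)·(-45) = 424.65 +0.363 +0.957 = 425.970 m.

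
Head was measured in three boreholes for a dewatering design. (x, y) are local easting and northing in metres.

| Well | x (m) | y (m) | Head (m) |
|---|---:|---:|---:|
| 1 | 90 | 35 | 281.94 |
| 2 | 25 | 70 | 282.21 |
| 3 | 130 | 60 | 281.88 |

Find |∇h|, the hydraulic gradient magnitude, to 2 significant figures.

0.0037

With h = a·x + b·y + c and 1 as origin, the differences give:
  (-65)·a + 35·b = +0.27
  40·a + 25·b = -0.06
Eliminate b (×25 and ×35, subtract): -3025·a = 8.850 → a = ∂h/∂x = -0.002926
Back-substitute: b = ∂h/∂y = +0.002281.
|∇h| = √(-0.002926² + 0.002281²) = 0.00371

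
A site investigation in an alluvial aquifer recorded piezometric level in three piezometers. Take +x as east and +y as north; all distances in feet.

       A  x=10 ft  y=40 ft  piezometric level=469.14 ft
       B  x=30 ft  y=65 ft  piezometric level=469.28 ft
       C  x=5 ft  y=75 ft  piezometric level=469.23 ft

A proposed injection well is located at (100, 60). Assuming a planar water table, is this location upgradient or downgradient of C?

upgradient

Three-point gradient (reference A): Δ to B = (20, 25, +0.14), Δ to C = (-5, 35, +0.09).
∂h/∂x = +0.003212, ∂h/∂y = +0.003030 (det = 825).
Head at (100, 60) = 469.14 + (+0.003212)·(90) + (+0.003030)·(20) = 469.49 ft.
That is higher than the 469.23 ft at C, so the point is upgradient.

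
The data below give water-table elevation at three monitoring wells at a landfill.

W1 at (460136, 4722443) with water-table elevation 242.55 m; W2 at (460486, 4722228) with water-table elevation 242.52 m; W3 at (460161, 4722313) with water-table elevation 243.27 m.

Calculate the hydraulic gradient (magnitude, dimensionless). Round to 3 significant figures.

0.00744

Three-point gradient (reference W1): Δ to W2 = (350, -215, -0.03), Δ to W3 = (25, -130, +0.72).
∂h/∂x = -0.003955, ∂h/∂y = -0.006299 (det = -40125).
|∇h| = √(-0.003955² + -0.006299²) = 0.007438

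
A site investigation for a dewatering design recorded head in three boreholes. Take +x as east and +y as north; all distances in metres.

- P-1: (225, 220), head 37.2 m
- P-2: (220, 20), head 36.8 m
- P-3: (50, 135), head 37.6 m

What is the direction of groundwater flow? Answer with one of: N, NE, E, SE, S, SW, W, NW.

SE

With h = a·x + b·y + c and P-1 as origin, the differences give:
  (-5)·a + (-200)·b = -0.4
  (-175)·a + (-85)·b = +0.4
Eliminate b (×(-85) and ×(-200), subtract): -34575·a = 114.00 → a = ∂h/∂x = -0.003297
Back-substitute: b = ∂h/∂y = +0.002082.
Flow = −∇h = (+0.003297 east, -0.002082 north), which points southeast.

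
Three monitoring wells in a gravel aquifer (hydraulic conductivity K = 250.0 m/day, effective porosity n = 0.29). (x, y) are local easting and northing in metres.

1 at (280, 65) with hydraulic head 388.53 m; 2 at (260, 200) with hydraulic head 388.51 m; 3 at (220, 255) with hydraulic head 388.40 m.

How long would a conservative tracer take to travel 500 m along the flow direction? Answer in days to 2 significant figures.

Differences from 1: to 2 (Δx, Δy, Δh) = (-20, 135, -0.02); to 3 = (-60, 190, -0.13).
Solve a·Δx + b·Δy = Δh: det = (-20)·190 − (-60)·135 = 4300.
∂h/∂x = [(-0.02)·190 − (-0.13)·135] / 4300 = +0.003198
∂h/∂y = [(-20)·(-0.13) − (-60)·(-0.02)] / 4300 = +0.0003256
|∇h| = √(0.003198² + 0.0003256²) = 0.003215
Seepage velocity v = K·i/n = 250.0 × 0.003215 / 0.29 = 2.772 m/day.
t = 500 / 2.772 = 180.4 days.

180 days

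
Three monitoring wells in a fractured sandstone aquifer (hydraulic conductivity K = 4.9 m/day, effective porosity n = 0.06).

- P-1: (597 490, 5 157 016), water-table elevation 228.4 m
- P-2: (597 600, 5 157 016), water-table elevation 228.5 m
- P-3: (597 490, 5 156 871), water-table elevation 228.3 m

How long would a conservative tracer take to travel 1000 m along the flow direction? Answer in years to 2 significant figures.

∂h/∂x = (228.5 − 228.4) / (597600 − 597490) = +0.0009091
∂h/∂y = (228.3 − 228.4) / (5156871 − 5157016) = +0.0006897
|∇h| = √(0.0009091² + 0.0006897²) = 0.001141
Seepage velocity v = K·i/n = 4.9 × 0.001141 / 0.06 = 0.09318 m/day.
t = 1000 / 0.09318 = 1.073e+04 days = 29.4 years.

29 years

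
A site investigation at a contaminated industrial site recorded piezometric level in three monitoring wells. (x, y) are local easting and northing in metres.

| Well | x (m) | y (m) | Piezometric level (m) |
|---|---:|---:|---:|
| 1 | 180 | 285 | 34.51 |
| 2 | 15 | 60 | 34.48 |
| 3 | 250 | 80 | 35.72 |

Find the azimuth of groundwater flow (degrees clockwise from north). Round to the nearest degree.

Three-point gradient (reference 1): Δ to 2 = (-165, -225, -0.03), Δ to 3 = (70, -205, +1.21).
∂h/∂x = +0.005616, ∂h/∂y = -0.003985 (det = 49575).
Flow direction (−∇h) has components (-0.005616 E, +0.003985 N).
Azimuth = atan2(E, N) = atan2(-0.005616, +0.003985) = 305.4° ≈ 305°.

305°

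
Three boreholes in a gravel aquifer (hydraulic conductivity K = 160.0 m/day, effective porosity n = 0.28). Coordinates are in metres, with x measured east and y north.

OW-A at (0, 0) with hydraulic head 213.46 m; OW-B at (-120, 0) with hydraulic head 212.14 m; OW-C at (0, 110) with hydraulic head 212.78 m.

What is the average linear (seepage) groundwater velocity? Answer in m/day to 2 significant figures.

7.2 m/day

∂h/∂x = (212.14 − 213.46) / (-120 − 0) = +0.01100
∂h/∂y = (212.78 − 213.46) / (110 − 0) = -0.006182
|∇h| = √(0.01100² + -0.006182²) = 0.01262
Seepage velocity v = K·i/n = 160.0 × 0.01262 / 0.28 = 7.211 m/day.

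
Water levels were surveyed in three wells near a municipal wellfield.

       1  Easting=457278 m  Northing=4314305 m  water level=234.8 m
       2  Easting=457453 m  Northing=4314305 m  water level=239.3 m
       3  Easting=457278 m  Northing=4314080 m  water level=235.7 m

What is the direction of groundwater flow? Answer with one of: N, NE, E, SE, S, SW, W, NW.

W

∂h/∂x = (239.3 − 234.8) / (457453 − 457278) = +0.02571
∂h/∂y = (235.7 − 234.8) / (4314080 − 4314305) = -0.004000
Flow = −∇h = (-0.02571 east, +0.004000 north), which points west.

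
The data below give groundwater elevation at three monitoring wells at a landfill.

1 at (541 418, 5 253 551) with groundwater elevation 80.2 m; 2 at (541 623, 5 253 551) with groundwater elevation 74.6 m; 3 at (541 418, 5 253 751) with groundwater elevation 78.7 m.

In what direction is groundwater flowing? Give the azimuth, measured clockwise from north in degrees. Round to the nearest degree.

075°

∂h/∂x = (74.6 − 80.2) / (541623 − 541418) = -0.02732
∂h/∂y = (78.7 − 80.2) / (5253751 − 5253551) = -0.007500
Flow direction (−∇h) has components (+0.02732 E, +0.007500 N).
Azimuth = atan2(E, N) = atan2(+0.02732, +0.007500) = 74.6° ≈ 075°.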